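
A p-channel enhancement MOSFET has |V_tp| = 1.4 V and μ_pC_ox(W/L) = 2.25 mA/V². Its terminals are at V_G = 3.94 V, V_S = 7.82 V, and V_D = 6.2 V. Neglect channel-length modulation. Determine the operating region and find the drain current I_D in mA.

Triode; I_D = 6.09 mA

V_SG = V_S − V_G = 7.82 − 3.94 = 3.88 V; V_SD = V_S − V_D = 7.82 − 6.2 = 1.62 V.
V_ov = V_SG − |V_tp| = 3.88 − 1.4 = 2.48 V.
Since V_SD = 1.62 V < V_ov = 2.48 V, the device is in the triode region.
I_D = k_p [V_ov · V_SD − ½ V_SD²] = 2.25 × [2.48 × 1.62 − 0.5 × 1.62²] = 6.09 mA.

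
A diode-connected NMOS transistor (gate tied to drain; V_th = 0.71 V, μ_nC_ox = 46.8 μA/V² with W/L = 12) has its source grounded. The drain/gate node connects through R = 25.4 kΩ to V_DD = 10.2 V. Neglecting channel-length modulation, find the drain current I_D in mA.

I_D = 0.331 mA

With gate tied to drain, V_GS = V_DS ≥ V_GS − V_th, so the device is in saturation.
k_n = μ_nC_ox · (W/L) = 0.5616 mA/V².
KCL at the drain: ½ k_n (V_GS − V_th)² = (V_DD − V_GS)/R.
Let x = V_GS − 0.71. Then 7.13 x² + x − 9.49 = 0, giving x = 1.09 V (positive root), so V_GS = 1.8 V.
I_D = (V_DD − V_GS)/R = (10.2 − 1.8) / 25.4 = 0.331 mA.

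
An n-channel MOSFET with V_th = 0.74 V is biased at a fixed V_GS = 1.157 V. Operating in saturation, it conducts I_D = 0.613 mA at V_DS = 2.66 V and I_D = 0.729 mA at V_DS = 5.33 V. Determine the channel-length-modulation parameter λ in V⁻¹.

With V_GS fixed, I_D ∝ (1 + λ V_DS) in saturation, so I_D2/I_D1 = (1 + λ V_DS2)/(1 + λ V_DS1).
0.729/0.613 = 1.189 = (1 + 5.33 λ)/(1 + 2.66 λ).
Solving: λ (I_D1 V_DS2 − I_D2 V_DS1) = I_D2 − I_D1, so λ = (0.729 − 0.613) / (0.613 × 5.33 − 0.729 × 2.66) = 0.116 / 1.33 = 0.0873 V⁻¹.

λ = 0.0873 V⁻¹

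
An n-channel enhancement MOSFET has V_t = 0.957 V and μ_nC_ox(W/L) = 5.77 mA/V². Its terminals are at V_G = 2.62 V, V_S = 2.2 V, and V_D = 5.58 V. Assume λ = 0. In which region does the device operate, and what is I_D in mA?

Cutoff; I_D = 0 mA

V_GS = V_G − V_S = 2.62 − 2.2 = 0.42 V; V_DS = V_D − V_S = 5.58 − 2.2 = 3.38 V.
V_GS = 0.42 V < V_t = 0.957 V, so the transistor is in cutoff.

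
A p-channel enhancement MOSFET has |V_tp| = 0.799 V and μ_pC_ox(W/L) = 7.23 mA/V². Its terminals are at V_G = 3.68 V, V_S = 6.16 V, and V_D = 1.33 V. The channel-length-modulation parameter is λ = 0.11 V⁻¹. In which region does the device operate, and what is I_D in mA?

V_SG = V_S − V_G = 6.16 − 3.68 = 2.48 V; V_SD = V_S − V_D = 6.16 − 1.33 = 4.83 V.
V_ov = V_SG − |V_tp| = 2.48 − 0.799 = 1.68 V.
Since V_SD = 4.83 V ≥ V_ov = 1.68 V, the device is in saturation.
I_D = ½ k_p V_ov² (1 + λ V_SD) = 0.5 × 7.23 × 1.68² × (1 + 0.11 × 4.83) = 15.6 mA.

Saturation; I_D = 15.6 mA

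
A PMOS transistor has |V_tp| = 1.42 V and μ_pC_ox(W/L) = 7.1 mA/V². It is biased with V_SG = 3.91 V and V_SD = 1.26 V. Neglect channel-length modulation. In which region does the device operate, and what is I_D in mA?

Triode; I_D = 16.6 mA

V_ov = V_SG − |V_tp| = 3.91 − 1.42 = 2.49 V.
Since V_SD = 1.26 V < V_ov = 2.49 V, the device is in the triode region.
I_D = k_p [V_ov · V_SD − ½ V_SD²] = 7.1 × [2.49 × 1.26 − 0.5 × 1.26²] = 16.6 mA.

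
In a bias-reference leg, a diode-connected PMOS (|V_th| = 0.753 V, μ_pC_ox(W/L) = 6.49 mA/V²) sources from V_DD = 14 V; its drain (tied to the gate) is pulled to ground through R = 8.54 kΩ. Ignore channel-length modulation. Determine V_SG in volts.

With gate tied to drain, V_SG = V_SD ≥ V_SG − |V_th|, so the device is in saturation.
KCL at the drain: ½ k_p (V_SG − |V_th|)² = (V_DD − V_SG)/R.
Let x = V_SG − 0.753. Then 27.7 x² + x − 13.25 = 0, giving x = 0.674 V (positive root), so V_SG = 1.43 V.
I_D = (V_DD − V_SG)/R = (14 − 1.43) / 8.54 = 1.47 mA.

V_SG = 1.43 V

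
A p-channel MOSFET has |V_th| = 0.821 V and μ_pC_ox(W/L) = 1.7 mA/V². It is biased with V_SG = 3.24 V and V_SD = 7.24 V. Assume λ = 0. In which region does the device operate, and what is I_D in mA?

V_ov = V_SG − |V_th| = 3.24 − 0.821 = 2.42 V.
Since V_SD = 7.24 V ≥ V_ov = 2.42 V, the device is in saturation.
I_D = ½ k_p V_ov² = 0.5 × 1.7 × 2.42² = 4.97 mA.

Saturation; I_D = 4.97 mA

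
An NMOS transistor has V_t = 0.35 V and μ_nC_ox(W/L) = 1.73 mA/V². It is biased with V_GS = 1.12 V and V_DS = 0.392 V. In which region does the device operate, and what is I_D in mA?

V_ov = V_GS − V_t = 1.12 − 0.35 = 0.77 V.
Since V_DS = 0.392 V < V_ov = 0.77 V, the device is in the triode region.
I_D = k_n [V_ov · V_DS − ½ V_DS²] = 1.73 × [0.77 × 0.392 − 0.5 × 0.392²] = 0.389 mA.

Triode; I_D = 0.389 mA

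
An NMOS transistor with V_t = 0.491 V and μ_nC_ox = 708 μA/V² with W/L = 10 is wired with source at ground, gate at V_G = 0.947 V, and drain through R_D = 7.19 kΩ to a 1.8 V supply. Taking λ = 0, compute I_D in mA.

V_GS = V_G = 0.947 V, so V_ov = 0.947 − 0.491 = 0.456 V.
k_n = μ_nC_ox · (W/L) = 7.08 mA/V².
Assume saturation: I_D = ½ k_n V_ov² = 0.5 × 7.08 × 0.456² = 0.736 mA, giving V_DS = V_DD − I_D R_D = 1.8 − 0.736 × 7.19 = -3.49 V.
But -3.49 V < V_ov = 0.456 V, so the device is actually in triode.
In triode I_D = k_n[V_ov V_DS − ½ V_DS²] and I_D = (V_DD − V_DS)/R_D. Equating: 25.5 V_DS² − 24.21 V_DS + 1.8 = 0, giving V_DS = 0.0813 V (the root below V_ov).
I_D = (1.8 − 0.0813) / 7.19 = 0.239 mA.

I_D = 0.239 mA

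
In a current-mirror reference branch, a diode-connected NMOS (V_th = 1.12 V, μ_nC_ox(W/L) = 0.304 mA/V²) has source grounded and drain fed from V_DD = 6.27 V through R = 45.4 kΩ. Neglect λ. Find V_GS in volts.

With gate tied to drain, V_GS = V_DS ≥ V_GS − V_th, so the device is in saturation.
KCL at the drain: ½ k_n (V_GS − V_th)² = (V_DD − V_GS)/R.
Let x = V_GS − 1.12. Then 6.9 x² + x − 5.15 = 0, giving x = 0.794 V (positive root), so V_GS = 1.91 V.
I_D = (V_DD − V_GS)/R = (6.27 − 1.91) / 45.4 = 0.0959 mA.

V_GS = 1.91 V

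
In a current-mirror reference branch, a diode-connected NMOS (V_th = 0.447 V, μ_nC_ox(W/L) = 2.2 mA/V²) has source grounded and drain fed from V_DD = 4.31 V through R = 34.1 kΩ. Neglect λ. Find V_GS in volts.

V_GS = 0.755 V

With gate tied to drain, V_GS = V_DS ≥ V_GS − V_th, so the device is in saturation.
KCL at the drain: ½ k_n (V_GS − V_th)² = (V_DD − V_GS)/R.
Let x = V_GS − 0.447. Then 37.5 x² + x − 3.863 = 0, giving x = 0.308 V (positive root), so V_GS = 0.755 V.
I_D = (V_DD − V_GS)/R = (4.31 − 0.755) / 34.1 = 0.104 mA.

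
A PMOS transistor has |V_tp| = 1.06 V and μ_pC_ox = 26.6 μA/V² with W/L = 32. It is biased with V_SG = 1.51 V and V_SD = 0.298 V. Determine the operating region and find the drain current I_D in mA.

k_p = μ_pC_ox · (W/L) = 0.8512 mA/V².
V_ov = V_SG − |V_tp| = 1.51 − 1.06 = 0.45 V.
Since V_SD = 0.298 V < V_ov = 0.45 V, the device is in the triode region.
I_D = k_p [V_ov · V_SD − ½ V_SD²] = 0.8512 × [0.45 × 0.298 − 0.5 × 0.298²] = 0.0764 mA.

Triode; I_D = 0.0764 mA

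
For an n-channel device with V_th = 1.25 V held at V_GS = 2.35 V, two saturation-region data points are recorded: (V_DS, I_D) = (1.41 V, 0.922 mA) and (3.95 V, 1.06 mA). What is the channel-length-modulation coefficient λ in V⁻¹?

λ = 0.0643 V⁻¹

With V_GS fixed, I_D ∝ (1 + λ V_DS) in saturation, so I_D2/I_D1 = (1 + λ V_DS2)/(1 + λ V_DS1).
1.06/0.922 = 1.15 = (1 + 3.95 λ)/(1 + 1.41 λ).
Solving: λ (I_D1 V_DS2 − I_D2 V_DS1) = I_D2 − I_D1, so λ = (1.06 − 0.922) / (0.922 × 3.95 − 1.06 × 1.41) = 0.138 / 2.15 = 0.0643 V⁻¹.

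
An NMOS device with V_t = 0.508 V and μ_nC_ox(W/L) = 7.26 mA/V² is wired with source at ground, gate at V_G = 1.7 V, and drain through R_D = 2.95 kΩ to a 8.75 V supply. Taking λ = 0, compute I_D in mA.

I_D = 2.83 mA

V_GS = V_G = 1.7 V, so V_ov = 1.7 − 0.508 = 1.19 V.
Assume saturation: I_D = ½ k_n V_ov² = 0.5 × 7.26 × 1.19² = 5.16 mA, giving V_DS = V_DD − I_D R_D = 8.75 − 5.16 × 2.95 = -6.47 V.
But -6.47 V < V_ov = 1.19 V, so the device is actually in triode.
In triode I_D = k_n[V_ov V_DS − ½ V_DS²] and I_D = (V_DD − V_DS)/R_D. Equating: 10.7 V_DS² − 26.53 V_DS + 8.75 = 0, giving V_DS = 0.392 V (the root below V_ov).
I_D = (8.75 − 0.392) / 2.95 = 2.83 mA.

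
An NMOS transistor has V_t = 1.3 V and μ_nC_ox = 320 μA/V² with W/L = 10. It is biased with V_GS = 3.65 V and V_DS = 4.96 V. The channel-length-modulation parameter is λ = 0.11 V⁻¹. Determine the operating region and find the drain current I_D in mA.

Saturation; I_D = 13.7 mA

k_n = μ_nC_ox · (W/L) = 3.2 mA/V².
V_ov = V_GS − V_t = 3.65 − 1.3 = 2.35 V.
Since V_DS = 4.96 V ≥ V_ov = 2.35 V, the device is in saturation.
I_D = ½ k_n V_ov² (1 + λ V_DS) = 0.5 × 3.2 × 2.35² × (1 + 0.11 × 4.96) = 13.7 mA.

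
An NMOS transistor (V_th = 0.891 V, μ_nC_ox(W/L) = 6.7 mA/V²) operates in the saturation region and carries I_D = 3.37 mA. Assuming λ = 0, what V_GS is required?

In saturation I_D = ½ k_n (V_GS − V_th)², so V_GS − V_th = √(2 I_D / k_n) = √(2 × 3.37 / 6.7) = 1 V.
V_GS = 0.891 + 1 = 1.89 V.

V_GS = 1.89 V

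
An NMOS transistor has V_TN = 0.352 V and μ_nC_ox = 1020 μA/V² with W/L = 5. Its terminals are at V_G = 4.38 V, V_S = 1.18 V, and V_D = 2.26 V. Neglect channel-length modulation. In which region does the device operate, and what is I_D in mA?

V_GS = V_G − V_S = 4.38 − 1.18 = 3.2 V; V_DS = V_D − V_S = 2.26 − 1.18 = 1.08 V.
k_n = μ_nC_ox · (W/L) = 5.1 mA/V².
V_ov = V_GS − V_TN = 3.2 − 0.352 = 2.85 V.
Since V_DS = 1.08 V < V_ov = 2.85 V, the device is in the triode region.
I_D = k_n [V_ov · V_DS − ½ V_DS²] = 5.1 × [2.85 × 1.08 − 0.5 × 1.08²] = 12.7 mA.

Triode; I_D = 12.7 mA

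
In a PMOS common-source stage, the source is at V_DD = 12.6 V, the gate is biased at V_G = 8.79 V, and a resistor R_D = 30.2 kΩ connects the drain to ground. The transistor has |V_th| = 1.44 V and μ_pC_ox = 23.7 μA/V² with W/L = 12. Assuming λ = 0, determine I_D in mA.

I_D = 0.395 mA

V_SG = V_DD − V_G = 12.6 − 8.79 = 3.81 V, so V_ov = 3.81 − 1.44 = 2.37 V.
k_p = μ_pC_ox · (W/L) = 0.2844 mA/V².
Assume saturation: I_D = ½ k_p V_ov² = 0.5 × 0.2844 × 2.37² = 0.799 mA, giving V_SD = V_DD − I_D R_D = 12.6 − 0.799 × 30.2 = -11.5 V.
But -11.5 V < V_ov = 2.37 V, so the device is actually in triode.
In triode I_D = k_p[V_ov V_SD − ½ V_SD²] and I_D = (V_DD − V_SD)/R_D. Equating: 4.29 V_SD² − 21.36 V_SD + 12.6 = 0, giving V_SD = 0.684 V (the root below V_ov).
I_D = (12.6 − 0.684) / 30.2 = 0.395 mA.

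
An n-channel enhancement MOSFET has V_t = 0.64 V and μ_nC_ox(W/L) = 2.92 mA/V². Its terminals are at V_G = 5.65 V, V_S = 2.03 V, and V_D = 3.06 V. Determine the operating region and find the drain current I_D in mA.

Triode; I_D = 7.41 mA

V_GS = V_G − V_S = 5.65 − 2.03 = 3.62 V; V_DS = V_D − V_S = 3.06 − 2.03 = 1.03 V.
V_ov = V_GS − V_t = 3.62 − 0.64 = 2.98 V.
Since V_DS = 1.03 V < V_ov = 2.98 V, the device is in the triode region.
I_D = k_n [V_ov · V_DS − ½ V_DS²] = 2.92 × [2.98 × 1.03 − 0.5 × 1.03²] = 7.41 mA.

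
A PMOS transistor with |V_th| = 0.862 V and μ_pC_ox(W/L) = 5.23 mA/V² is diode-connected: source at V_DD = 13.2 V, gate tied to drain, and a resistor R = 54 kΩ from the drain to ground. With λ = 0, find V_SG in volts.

V_SG = 1.15 V

With gate tied to drain, V_SG = V_SD ≥ V_SG − |V_th|, so the device is in saturation.
KCL at the drain: ½ k_p (V_SG − |V_th|)² = (V_DD − V_SG)/R.
Let x = V_SG − 0.862. Then 141 x² + x − 12.34 = 0, giving x = 0.292 V (positive root), so V_SG = 1.15 V.
I_D = (V_DD − V_SG)/R = (13.2 − 1.15) / 54 = 0.223 mA.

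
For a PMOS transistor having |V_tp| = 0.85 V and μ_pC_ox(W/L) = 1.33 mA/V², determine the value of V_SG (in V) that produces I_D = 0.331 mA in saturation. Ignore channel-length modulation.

V_SG = 1.56 V

In saturation I_D = ½ k_p (V_SG − |V_tp|)², so V_SG − |V_tp| = √(2 I_D / k_p) = √(2 × 0.331 / 1.33) = 0.706 V.
V_SG = 0.85 + 0.706 = 1.56 V.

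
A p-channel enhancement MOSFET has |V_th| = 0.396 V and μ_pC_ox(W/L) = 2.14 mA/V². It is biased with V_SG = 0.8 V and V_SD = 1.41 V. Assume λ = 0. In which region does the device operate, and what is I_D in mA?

Saturation; I_D = 0.175 mA

V_ov = V_SG − |V_th| = 0.8 − 0.396 = 0.404 V.
Since V_SD = 1.41 V ≥ V_ov = 0.404 V, the device is in saturation.
I_D = ½ k_p V_ov² = 0.5 × 2.14 × 0.404² = 0.175 mA.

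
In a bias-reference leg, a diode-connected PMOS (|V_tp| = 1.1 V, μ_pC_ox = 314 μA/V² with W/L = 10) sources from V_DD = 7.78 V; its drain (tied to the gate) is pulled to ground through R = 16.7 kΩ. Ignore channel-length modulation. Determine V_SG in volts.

With gate tied to drain, V_SG = V_SD ≥ V_SG − |V_tp|, so the device is in saturation.
k_p = μ_pC_ox · (W/L) = 3.14 mA/V².
KCL at the drain: ½ k_p (V_SG − |V_tp|)² = (V_DD − V_SG)/R.
Let x = V_SG − 1.1. Then 26.2 x² + x − 6.68 = 0, giving x = 0.486 V (positive root), so V_SG = 1.59 V.
I_D = (V_DD − V_SG)/R = (7.78 − 1.59) / 16.7 = 0.371 mA.

V_SG = 1.59 V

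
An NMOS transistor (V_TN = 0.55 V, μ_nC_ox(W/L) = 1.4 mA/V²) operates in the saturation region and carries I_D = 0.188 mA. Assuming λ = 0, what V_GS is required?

V_GS = 1.07 V

In saturation I_D = ½ k_n (V_GS − V_TN)², so V_GS − V_TN = √(2 I_D / k_n) = √(2 × 0.188 / 1.4) = 0.518 V.
V_GS = 0.55 + 0.518 = 1.07 V.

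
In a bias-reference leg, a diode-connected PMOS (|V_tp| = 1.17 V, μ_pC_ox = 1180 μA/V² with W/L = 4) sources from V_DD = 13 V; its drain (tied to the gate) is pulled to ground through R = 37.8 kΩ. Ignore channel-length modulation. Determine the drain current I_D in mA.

With gate tied to drain, V_SG = V_SD ≥ V_SG − |V_tp|, so the device is in saturation.
k_p = μ_pC_ox · (W/L) = 4.72 mA/V².
KCL at the drain: ½ k_p (V_SG − |V_tp|)² = (V_DD − V_SG)/R.
Let x = V_SG − 1.17. Then 89.2 x² + x − 11.83 = 0, giving x = 0.359 V (positive root), so V_SG = 1.53 V.
I_D = (V_DD − V_SG)/R = (13 − 1.53) / 37.8 = 0.303 mA.

I_D = 0.303 mA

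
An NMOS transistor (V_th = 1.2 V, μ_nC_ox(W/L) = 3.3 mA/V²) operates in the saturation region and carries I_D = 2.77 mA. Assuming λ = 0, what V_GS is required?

In saturation I_D = ½ k_n (V_GS − V_th)², so V_GS − V_th = √(2 I_D / k_n) = √(2 × 2.77 / 3.3) = 1.3 V.
V_GS = 1.2 + 1.3 = 2.5 V.

V_GS = 2.50 V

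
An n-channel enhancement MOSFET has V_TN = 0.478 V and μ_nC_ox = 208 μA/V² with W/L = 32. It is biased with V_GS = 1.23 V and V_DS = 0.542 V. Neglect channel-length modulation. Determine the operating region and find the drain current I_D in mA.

Triode; I_D = 1.74 mA

k_n = μ_nC_ox · (W/L) = 6.656 mA/V².
V_ov = V_GS − V_TN = 1.23 − 0.478 = 0.752 V.
Since V_DS = 0.542 V < V_ov = 0.752 V, the device is in the triode region.
I_D = k_n [V_ov · V_DS − ½ V_DS²] = 6.656 × [0.752 × 0.542 − 0.5 × 0.542²] = 1.74 mA.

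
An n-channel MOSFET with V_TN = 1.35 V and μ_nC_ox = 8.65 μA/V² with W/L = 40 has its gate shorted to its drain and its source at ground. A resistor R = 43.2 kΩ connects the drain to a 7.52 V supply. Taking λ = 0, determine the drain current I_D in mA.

I_D = 0.123 mA

With gate tied to drain, V_GS = V_DS ≥ V_GS − V_TN, so the device is in saturation.
k_n = μ_nC_ox · (W/L) = 0.346 mA/V².
KCL at the drain: ½ k_n (V_GS − V_TN)² = (V_DD − V_GS)/R.
Let x = V_GS − 1.35. Then 7.47 x² + x − 6.17 = 0, giving x = 0.844 V (positive root), so V_GS = 2.19 V.
I_D = (V_DD − V_GS)/R = (7.52 − 2.19) / 43.2 = 0.123 mA.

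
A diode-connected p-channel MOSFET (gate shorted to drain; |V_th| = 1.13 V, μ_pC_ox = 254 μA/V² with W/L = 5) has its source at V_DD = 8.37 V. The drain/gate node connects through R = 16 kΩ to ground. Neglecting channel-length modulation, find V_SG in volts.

V_SG = 1.93 V

With gate tied to drain, V_SG = V_SD ≥ V_SG − |V_th|, so the device is in saturation.
k_p = μ_pC_ox · (W/L) = 1.27 mA/V².
KCL at the drain: ½ k_p (V_SG − |V_th|)² = (V_DD − V_SG)/R.
Let x = V_SG − 1.13. Then 10.2 x² + x − 7.24 = 0, giving x = 0.796 V (positive root), so V_SG = 1.93 V.
I_D = (V_DD − V_SG)/R = (8.37 − 1.93) / 16 = 0.403 mA.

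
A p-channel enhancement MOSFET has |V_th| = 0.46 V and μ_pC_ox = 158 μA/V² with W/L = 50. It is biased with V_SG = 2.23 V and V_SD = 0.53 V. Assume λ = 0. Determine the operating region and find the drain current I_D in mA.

k_p = μ_pC_ox · (W/L) = 7.9 mA/V².
V_ov = V_SG − |V_th| = 2.23 − 0.46 = 1.77 V.
Since V_SD = 0.53 V < V_ov = 1.77 V, the device is in the triode region.
I_D = k_p [V_ov · V_SD − ½ V_SD²] = 7.9 × [1.77 × 0.53 − 0.5 × 0.53²] = 6.3 mA.

Triode; I_D = 6.30 mA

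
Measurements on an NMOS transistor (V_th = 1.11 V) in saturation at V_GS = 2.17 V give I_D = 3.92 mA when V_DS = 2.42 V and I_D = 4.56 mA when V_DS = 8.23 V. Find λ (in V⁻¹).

With V_GS fixed, I_D ∝ (1 + λ V_DS) in saturation, so I_D2/I_D1 = (1 + λ V_DS2)/(1 + λ V_DS1).
4.56/3.92 = 1.163 = (1 + 8.23 λ)/(1 + 2.42 λ).
Solving: λ (I_D1 V_DS2 − I_D2 V_DS1) = I_D2 − I_D1, so λ = (4.56 − 3.92) / (3.92 × 8.23 − 4.56 × 2.42) = 0.64 / 21.2 = 0.0302 V⁻¹.

λ = 0.0302 V⁻¹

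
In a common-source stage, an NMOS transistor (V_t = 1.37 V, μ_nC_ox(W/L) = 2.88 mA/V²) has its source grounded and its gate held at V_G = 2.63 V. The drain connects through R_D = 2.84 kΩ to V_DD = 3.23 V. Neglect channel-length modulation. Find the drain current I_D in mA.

V_GS = V_G = 2.63 V, so V_ov = 2.63 − 1.37 = 1.26 V.
Assume saturation: I_D = ½ k_n V_ov² = 0.5 × 2.88 × 1.26² = 2.29 mA, giving V_DS = V_DD − I_D R_D = 3.23 − 2.29 × 2.84 = -3.26 V.
But -3.26 V < V_ov = 1.26 V, so the device is actually in triode.
In triode I_D = k_n[V_ov V_DS − ½ V_DS²] and I_D = (V_DD − V_DS)/R_D. Equating: 4.09 V_DS² − 11.31 V_DS + 3.23 = 0, giving V_DS = 0.324 V (the root below V_ov).
I_D = (3.23 − 0.324) / 2.84 = 1.02 mA.

I_D = 1.02 mA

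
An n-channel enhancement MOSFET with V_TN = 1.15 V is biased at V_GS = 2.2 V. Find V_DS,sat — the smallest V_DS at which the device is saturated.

V_DS,sat = 1.05 V

The boundary between triode and saturation is V_DS = V_GS − V_TN = V_ov.
V_ov = 2.2 − 1.15 = 1.05 V.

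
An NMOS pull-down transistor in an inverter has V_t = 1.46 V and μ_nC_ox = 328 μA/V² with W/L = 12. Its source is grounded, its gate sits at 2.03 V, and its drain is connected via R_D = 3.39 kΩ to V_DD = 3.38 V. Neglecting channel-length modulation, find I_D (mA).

I_D = 0.639 mA

V_GS = V_G = 2.03 V, so V_ov = 2.03 − 1.46 = 0.57 V.
k_n = μ_nC_ox · (W/L) = 3.936 mA/V².
Assume saturation: I_D = ½ k_n V_ov² = 0.5 × 3.936 × 0.57² = 0.639 mA, giving V_DS = V_DD − I_D R_D = 3.38 − 0.639 × 3.39 = 1.21 V.
V_DS = 1.21 V ≥ V_ov = 0.57 V, confirming saturation.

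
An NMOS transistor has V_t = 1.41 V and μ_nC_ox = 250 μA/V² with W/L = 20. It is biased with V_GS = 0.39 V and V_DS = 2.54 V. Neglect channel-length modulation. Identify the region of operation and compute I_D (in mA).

V_GS = 0.39 V < V_t = 1.41 V, so the transistor is in cutoff.

Cutoff; I_D = 0 mA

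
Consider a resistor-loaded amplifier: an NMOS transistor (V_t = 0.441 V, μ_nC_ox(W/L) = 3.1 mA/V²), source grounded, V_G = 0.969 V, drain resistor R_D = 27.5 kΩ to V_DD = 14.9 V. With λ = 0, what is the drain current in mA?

I_D = 0.432 mA

V_GS = V_G = 0.969 V, so V_ov = 0.969 − 0.441 = 0.528 V.
Assume saturation: I_D = ½ k_n V_ov² = 0.5 × 3.1 × 0.528² = 0.432 mA, giving V_DS = V_DD − I_D R_D = 14.9 − 0.432 × 27.5 = 3.02 V.
V_DS = 3.02 V ≥ V_ov = 0.528 V, confirming saturation.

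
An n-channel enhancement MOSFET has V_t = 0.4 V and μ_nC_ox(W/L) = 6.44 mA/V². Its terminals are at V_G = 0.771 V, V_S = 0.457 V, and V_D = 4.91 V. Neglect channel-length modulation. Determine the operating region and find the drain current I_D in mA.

V_GS = V_G − V_S = 0.771 − 0.457 = 0.314 V; V_DS = V_D − V_S = 4.91 − 0.457 = 4.45 V.
V_GS = 0.314 V < V_t = 0.4 V, so the transistor is in cutoff.

Cutoff; I_D = 0 mA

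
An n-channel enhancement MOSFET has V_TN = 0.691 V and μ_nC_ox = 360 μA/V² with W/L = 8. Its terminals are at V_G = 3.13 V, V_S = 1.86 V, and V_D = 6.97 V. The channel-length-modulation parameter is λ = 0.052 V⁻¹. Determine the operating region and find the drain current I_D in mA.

Saturation; I_D = 0.611 mA

V_GS = V_G − V_S = 3.13 − 1.86 = 1.27 V; V_DS = V_D − V_S = 6.97 − 1.86 = 5.11 V.
k_n = μ_nC_ox · (W/L) = 2.88 mA/V².
V_ov = V_GS − V_TN = 1.27 − 0.691 = 0.579 V.
Since V_DS = 5.11 V ≥ V_ov = 0.579 V, the device is in saturation.
I_D = ½ k_n V_ov² (1 + λ V_DS) = 0.5 × 2.88 × 0.579² × (1 + 0.052 × 5.11) = 0.611 mA.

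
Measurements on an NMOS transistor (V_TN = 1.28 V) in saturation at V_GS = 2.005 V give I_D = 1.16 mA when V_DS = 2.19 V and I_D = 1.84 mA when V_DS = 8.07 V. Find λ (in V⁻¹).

λ = 0.128 V⁻¹

With V_GS fixed, I_D ∝ (1 + λ V_DS) in saturation, so I_D2/I_D1 = (1 + λ V_DS2)/(1 + λ V_DS1).
1.84/1.16 = 1.586 = (1 + 8.07 λ)/(1 + 2.19 λ).
Solving: λ (I_D1 V_DS2 − I_D2 V_DS1) = I_D2 − I_D1, so λ = (1.84 − 1.16) / (1.16 × 8.07 − 1.84 × 2.19) = 0.68 / 5.33 = 0.128 V⁻¹.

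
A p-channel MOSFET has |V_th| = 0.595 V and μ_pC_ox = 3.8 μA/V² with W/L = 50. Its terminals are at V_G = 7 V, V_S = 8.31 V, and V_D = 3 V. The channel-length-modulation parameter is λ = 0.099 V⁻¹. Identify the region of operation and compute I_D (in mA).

V_SG = V_S − V_G = 8.31 − 7 = 1.31 V; V_SD = V_S − V_D = 8.31 − 3 = 5.31 V.
k_p = μ_pC_ox · (W/L) = 0.19 mA/V².
V_ov = V_SG − |V_th| = 1.31 − 0.595 = 0.715 V.
Since V_SD = 5.31 V ≥ V_ov = 0.715 V, the device is in saturation.
I_D = ½ k_p V_ov² (1 + λ V_SD) = 0.5 × 0.19 × 0.715² × (1 + 0.099 × 5.31) = 0.0741 mA.

Saturation; I_D = 0.0741 mA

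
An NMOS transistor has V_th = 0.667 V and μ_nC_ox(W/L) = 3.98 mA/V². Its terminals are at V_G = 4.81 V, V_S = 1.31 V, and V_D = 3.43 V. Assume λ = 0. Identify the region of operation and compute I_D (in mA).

Triode; I_D = 15.0 mA

V_GS = V_G − V_S = 4.81 − 1.31 = 3.5 V; V_DS = V_D − V_S = 3.43 − 1.31 = 2.12 V.
V_ov = V_GS − V_th = 3.5 − 0.667 = 2.83 V.
Since V_DS = 2.12 V < V_ov = 2.83 V, the device is in the triode region.
I_D = k_n [V_ov · V_DS − ½ V_DS²] = 3.98 × [2.83 × 2.12 − 0.5 × 2.12²] = 15 mA.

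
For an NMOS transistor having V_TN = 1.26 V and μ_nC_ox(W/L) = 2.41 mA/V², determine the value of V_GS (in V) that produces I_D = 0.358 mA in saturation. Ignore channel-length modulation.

In saturation I_D = ½ k_n (V_GS − V_TN)², so V_GS − V_TN = √(2 I_D / k_n) = √(2 × 0.358 / 2.41) = 0.545 V.
V_GS = 1.26 + 0.545 = 1.81 V.

V_GS = 1.81 V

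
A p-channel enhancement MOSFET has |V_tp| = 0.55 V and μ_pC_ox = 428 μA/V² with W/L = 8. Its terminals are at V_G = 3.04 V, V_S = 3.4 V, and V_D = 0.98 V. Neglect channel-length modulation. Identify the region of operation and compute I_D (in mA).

V_SG = V_S − V_G = 3.4 − 3.04 = 0.36 V; V_SD = V_S − V_D = 3.4 − 0.98 = 2.42 V.
V_SG = 0.36 V < |V_tp| = 0.55 V, so the transistor is in cutoff.

Cutoff; I_D = 0 mA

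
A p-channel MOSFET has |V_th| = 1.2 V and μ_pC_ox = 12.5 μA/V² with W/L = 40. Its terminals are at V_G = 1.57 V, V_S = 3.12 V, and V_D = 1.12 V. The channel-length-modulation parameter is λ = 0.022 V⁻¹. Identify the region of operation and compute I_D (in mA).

Saturation; I_D = 0.0320 mA

V_SG = V_S − V_G = 3.12 − 1.57 = 1.55 V; V_SD = V_S − V_D = 3.12 − 1.12 = 2 V.
k_p = μ_pC_ox · (W/L) = 0.5 mA/V².
V_ov = V_SG − |V_th| = 1.55 − 1.2 = 0.35 V.
Since V_SD = 2 V ≥ V_ov = 0.35 V, the device is in saturation.
I_D = ½ k_p V_ov² (1 + λ V_SD) = 0.5 × 0.5 × 0.35² × (1 + 0.022 × 2) = 0.032 mA.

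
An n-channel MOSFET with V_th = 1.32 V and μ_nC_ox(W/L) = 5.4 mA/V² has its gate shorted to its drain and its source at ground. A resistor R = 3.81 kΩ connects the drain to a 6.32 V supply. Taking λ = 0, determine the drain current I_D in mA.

I_D = 1.14 mA

With gate tied to drain, V_GS = V_DS ≥ V_GS − V_th, so the device is in saturation.
KCL at the drain: ½ k_n (V_GS − V_th)² = (V_DD − V_GS)/R.
Let x = V_GS − 1.32. Then 10.3 x² + x − 5 = 0, giving x = 0.65 V (positive root), so V_GS = 1.97 V.
I_D = (V_DD − V_GS)/R = (6.32 − 1.97) / 3.81 = 1.14 mA.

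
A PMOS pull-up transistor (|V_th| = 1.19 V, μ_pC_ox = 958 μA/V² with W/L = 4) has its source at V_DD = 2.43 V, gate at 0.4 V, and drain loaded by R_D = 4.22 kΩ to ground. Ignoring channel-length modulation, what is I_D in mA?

V_SG = V_DD − V_G = 2.43 − 0.4 = 2.03 V, so V_ov = 2.03 − 1.19 = 0.84 V.
k_p = μ_pC_ox · (W/L) = 3.832 mA/V².
Assume saturation: I_D = ½ k_p V_ov² = 0.5 × 3.832 × 0.84² = 1.35 mA, giving V_SD = V_DD − I_D R_D = 2.43 − 1.35 × 4.22 = -3.28 V.
But -3.28 V < V_ov = 0.84 V, so the device is actually in triode.
In triode I_D = k_p[V_ov V_SD − ½ V_SD²] and I_D = (V_DD − V_SD)/R_D. Equating: 8.09 V_SD² − 14.58 V_SD + 2.43 = 0, giving V_SD = 0.186 V (the root below V_ov).
I_D = (2.43 − 0.186) / 4.22 = 0.532 mA.

I_D = 0.532 mA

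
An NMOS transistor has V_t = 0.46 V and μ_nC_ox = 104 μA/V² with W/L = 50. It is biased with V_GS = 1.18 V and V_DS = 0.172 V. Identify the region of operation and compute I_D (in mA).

k_n = μ_nC_ox · (W/L) = 5.2 mA/V².
V_ov = V_GS − V_t = 1.18 − 0.46 = 0.72 V.
Since V_DS = 0.172 V < V_ov = 0.72 V, the device is in the triode region.
I_D = k_n [V_ov · V_DS − ½ V_DS²] = 5.2 × [0.72 × 0.172 − 0.5 × 0.172²] = 0.567 mA.

Triode; I_D = 0.567 mA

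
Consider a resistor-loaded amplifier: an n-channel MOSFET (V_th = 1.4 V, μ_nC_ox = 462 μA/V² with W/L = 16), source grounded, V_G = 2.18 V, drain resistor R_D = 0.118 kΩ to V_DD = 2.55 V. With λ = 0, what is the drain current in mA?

I_D = 2.25 mA

V_GS = V_G = 2.18 V, so V_ov = 2.18 − 1.4 = 0.78 V.
k_n = μ_nC_ox · (W/L) = 7.392 mA/V².
Assume saturation: I_D = ½ k_n V_ov² = 0.5 × 7.392 × 0.78² = 2.25 mA, giving V_DS = V_DD − I_D R_D = 2.55 − 2.25 × 0.118 = 2.28 V.
V_DS = 2.28 V ≥ V_ov = 0.78 V, confirming saturation.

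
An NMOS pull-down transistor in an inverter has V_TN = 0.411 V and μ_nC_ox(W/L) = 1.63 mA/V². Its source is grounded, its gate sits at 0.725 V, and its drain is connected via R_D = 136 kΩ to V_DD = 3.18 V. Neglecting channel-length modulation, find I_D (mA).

V_GS = V_G = 0.725 V, so V_ov = 0.725 − 0.411 = 0.314 V.
Assume saturation: I_D = ½ k_n V_ov² = 0.5 × 1.63 × 0.314² = 0.0804 mA, giving V_DS = V_DD − I_D R_D = 3.18 − 0.0804 × 136 = -7.75 V.
But -7.75 V < V_ov = 0.314 V, so the device is actually in triode.
In triode I_D = k_n[V_ov V_DS − ½ V_DS²] and I_D = (V_DD − V_DS)/R_D. Equating: 111 V_DS² − 70.61 V_DS + 3.18 = 0, giving V_DS = 0.0488 V (the root below V_ov).
I_D = (3.18 − 0.0488) / 136 = 0.023 mA.

I_D = 0.0230 mA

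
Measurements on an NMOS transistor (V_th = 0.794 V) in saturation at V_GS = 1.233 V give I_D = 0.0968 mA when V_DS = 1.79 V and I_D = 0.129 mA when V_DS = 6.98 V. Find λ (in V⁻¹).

λ = 0.0724 V⁻¹

With V_GS fixed, I_D ∝ (1 + λ V_DS) in saturation, so I_D2/I_D1 = (1 + λ V_DS2)/(1 + λ V_DS1).
0.129/0.0968 = 1.333 = (1 + 6.98 λ)/(1 + 1.79 λ).
Solving: λ (I_D1 V_DS2 − I_D2 V_DS1) = I_D2 − I_D1, so λ = (0.129 − 0.0968) / (0.0968 × 6.98 − 0.129 × 1.79) = 0.0322 / 0.445 = 0.0724 V⁻¹.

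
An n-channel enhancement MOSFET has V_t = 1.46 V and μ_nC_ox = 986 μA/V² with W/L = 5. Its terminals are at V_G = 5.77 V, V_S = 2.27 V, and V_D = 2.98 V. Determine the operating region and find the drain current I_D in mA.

V_GS = V_G − V_S = 5.77 − 2.27 = 3.5 V; V_DS = V_D − V_S = 2.98 − 2.27 = 0.71 V.
k_n = μ_nC_ox · (W/L) = 4.93 mA/V².
V_ov = V_GS − V_t = 3.5 − 1.46 = 2.04 V.
Since V_DS = 0.71 V < V_ov = 2.04 V, the device is in the triode region.
I_D = k_n [V_ov · V_DS − ½ V_DS²] = 4.93 × [2.04 × 0.71 − 0.5 × 0.71²] = 5.9 mA.

Triode; I_D = 5.90 mA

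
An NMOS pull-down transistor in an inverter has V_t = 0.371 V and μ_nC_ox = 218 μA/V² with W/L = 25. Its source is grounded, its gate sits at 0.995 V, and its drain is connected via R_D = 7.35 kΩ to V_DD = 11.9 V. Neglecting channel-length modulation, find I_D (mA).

V_GS = V_G = 0.995 V, so V_ov = 0.995 − 0.371 = 0.624 V.
k_n = μ_nC_ox · (W/L) = 5.45 mA/V².
Assume saturation: I_D = ½ k_n V_ov² = 0.5 × 5.45 × 0.624² = 1.06 mA, giving V_DS = V_DD − I_D R_D = 11.9 − 1.06 × 7.35 = 4.1 V.
V_DS = 4.1 V ≥ V_ov = 0.624 V, confirming saturation.

I_D = 1.06 mA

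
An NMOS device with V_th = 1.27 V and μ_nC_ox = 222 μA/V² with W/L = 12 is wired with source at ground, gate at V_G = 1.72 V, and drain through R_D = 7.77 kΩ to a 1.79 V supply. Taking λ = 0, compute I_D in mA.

I_D = 0.202 mA

V_GS = V_G = 1.72 V, so V_ov = 1.72 − 1.27 = 0.45 V.
k_n = μ_nC_ox · (W/L) = 2.664 mA/V².
Assume saturation: I_D = ½ k_n V_ov² = 0.5 × 2.664 × 0.45² = 0.27 mA, giving V_DS = V_DD − I_D R_D = 1.79 − 0.27 × 7.77 = -0.306 V.
But -0.306 V < V_ov = 0.45 V, so the device is actually in triode.
In triode I_D = k_n[V_ov V_DS − ½ V_DS²] and I_D = (V_DD − V_DS)/R_D. Equating: 10.3 V_DS² − 10.31 V_DS + 1.79 = 0, giving V_DS = 0.224 V (the root below V_ov).
I_D = (1.79 − 0.224) / 7.77 = 0.202 mA.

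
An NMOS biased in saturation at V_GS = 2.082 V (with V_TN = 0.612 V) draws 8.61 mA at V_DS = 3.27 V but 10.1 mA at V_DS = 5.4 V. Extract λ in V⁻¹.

With V_GS fixed, I_D ∝ (1 + λ V_DS) in saturation, so I_D2/I_D1 = (1 + λ V_DS2)/(1 + λ V_DS1).
10.1/8.61 = 1.173 = (1 + 5.4 λ)/(1 + 3.27 λ).
Solving: λ (I_D1 V_DS2 − I_D2 V_DS1) = I_D2 − I_D1, so λ = (10.1 − 8.61) / (8.61 × 5.4 − 10.1 × 3.27) = 1.49 / 13.5 = 0.111 V⁻¹.

λ = 0.111 V⁻¹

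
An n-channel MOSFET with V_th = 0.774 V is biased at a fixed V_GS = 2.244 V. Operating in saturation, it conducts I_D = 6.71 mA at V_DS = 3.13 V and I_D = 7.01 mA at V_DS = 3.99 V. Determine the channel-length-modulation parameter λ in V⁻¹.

With V_GS fixed, I_D ∝ (1 + λ V_DS) in saturation, so I_D2/I_D1 = (1 + λ V_DS2)/(1 + λ V_DS1).
7.01/6.71 = 1.045 = (1 + 3.99 λ)/(1 + 3.13 λ).
Solving: λ (I_D1 V_DS2 − I_D2 V_DS1) = I_D2 − I_D1, so λ = (7.01 − 6.71) / (6.71 × 3.99 − 7.01 × 3.13) = 0.3 / 4.83 = 0.0621 V⁻¹.

λ = 0.0621 V⁻¹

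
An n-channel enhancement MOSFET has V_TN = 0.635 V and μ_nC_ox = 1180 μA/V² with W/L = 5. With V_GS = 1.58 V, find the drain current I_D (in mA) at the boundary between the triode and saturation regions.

I_D = 2.63 mA

At the boundary V_DS = V_ov = V_GS − V_TN = 1.58 − 0.635 = 0.945 V.
k_n = μ_nC_ox · (W/L) = 5.9 mA/V².
I_D = ½ k_n V_ov² = 0.5 × 5.9 × 0.945² = 2.63 mA.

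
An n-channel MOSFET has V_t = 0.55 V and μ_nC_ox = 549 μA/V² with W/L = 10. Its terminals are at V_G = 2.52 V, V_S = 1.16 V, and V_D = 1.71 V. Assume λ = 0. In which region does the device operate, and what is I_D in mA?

Triode; I_D = 1.62 mA

V_GS = V_G − V_S = 2.52 − 1.16 = 1.36 V; V_DS = V_D − V_S = 1.71 − 1.16 = 0.55 V.
k_n = μ_nC_ox · (W/L) = 5.49 mA/V².
V_ov = V_GS − V_t = 1.36 − 0.55 = 0.81 V.
Since V_DS = 0.55 V < V_ov = 0.81 V, the device is in the triode region.
I_D = k_n [V_ov · V_DS − ½ V_DS²] = 5.49 × [0.81 × 0.55 − 0.5 × 0.55²] = 1.62 mA.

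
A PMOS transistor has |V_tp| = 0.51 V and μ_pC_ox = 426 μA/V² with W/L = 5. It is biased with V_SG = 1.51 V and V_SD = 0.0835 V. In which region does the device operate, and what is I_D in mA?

k_p = μ_pC_ox · (W/L) = 2.13 mA/V².
V_ov = V_SG − |V_tp| = 1.51 − 0.51 = 1 V.
Since V_SD = 0.0835 V < V_ov = 1 V, the device is in the triode region.
I_D = k_p [V_ov · V_SD − ½ V_SD²] = 2.13 × [1 × 0.0835 − 0.5 × 0.0835²] = 0.17 mA.

Triode; I_D = 0.170 mA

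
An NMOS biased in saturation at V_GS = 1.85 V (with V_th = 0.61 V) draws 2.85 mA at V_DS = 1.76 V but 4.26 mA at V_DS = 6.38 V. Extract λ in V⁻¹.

With V_GS fixed, I_D ∝ (1 + λ V_DS) in saturation, so I_D2/I_D1 = (1 + λ V_DS2)/(1 + λ V_DS1).
4.26/2.85 = 1.495 = (1 + 6.38 λ)/(1 + 1.76 λ).
Solving: λ (I_D1 V_DS2 − I_D2 V_DS1) = I_D2 − I_D1, so λ = (4.26 − 2.85) / (2.85 × 6.38 − 4.26 × 1.76) = 1.41 / 10.7 = 0.132 V⁻¹.

λ = 0.132 V⁻¹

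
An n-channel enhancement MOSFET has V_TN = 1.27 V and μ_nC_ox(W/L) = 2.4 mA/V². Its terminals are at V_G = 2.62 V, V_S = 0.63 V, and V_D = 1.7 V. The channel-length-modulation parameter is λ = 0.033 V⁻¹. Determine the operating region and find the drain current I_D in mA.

V_GS = V_G − V_S = 2.62 − 0.63 = 1.99 V; V_DS = V_D − V_S = 1.7 − 0.63 = 1.07 V.
V_ov = V_GS − V_TN = 1.99 − 1.27 = 0.72 V.
Since V_DS = 1.07 V ≥ V_ov = 0.72 V, the device is in saturation.
I_D = ½ k_n V_ov² (1 + λ V_DS) = 0.5 × 2.4 × 0.72² × (1 + 0.033 × 1.07) = 0.644 mA.

Saturation; I_D = 0.644 mA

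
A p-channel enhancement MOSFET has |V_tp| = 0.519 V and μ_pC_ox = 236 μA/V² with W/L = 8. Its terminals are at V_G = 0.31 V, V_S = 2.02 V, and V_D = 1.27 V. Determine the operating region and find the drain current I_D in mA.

Triode; I_D = 1.16 mA

V_SG = V_S − V_G = 2.02 − 0.31 = 1.71 V; V_SD = V_S − V_D = 2.02 − 1.27 = 0.75 V.
k_p = μ_pC_ox · (W/L) = 1.888 mA/V².
V_ov = V_SG − |V_tp| = 1.71 − 0.519 = 1.19 V.
Since V_SD = 0.75 V < V_ov = 1.19 V, the device is in the triode region.
I_D = k_p [V_ov · V_SD − ½ V_SD²] = 1.888 × [1.19 × 0.75 − 0.5 × 0.75²] = 1.16 mA.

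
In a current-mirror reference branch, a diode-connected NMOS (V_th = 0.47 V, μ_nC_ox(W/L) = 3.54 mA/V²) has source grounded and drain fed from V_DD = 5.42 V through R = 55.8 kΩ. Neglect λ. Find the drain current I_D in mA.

I_D = 0.0848 mA

With gate tied to drain, V_GS = V_DS ≥ V_GS − V_th, so the device is in saturation.
KCL at the drain: ½ k_n (V_GS − V_th)² = (V_DD − V_GS)/R.
Let x = V_GS − 0.47. Then 98.8 x² + x − 4.95 = 0, giving x = 0.219 V (positive root), so V_GS = 0.689 V.
I_D = (V_DD − V_GS)/R = (5.42 − 0.689) / 55.8 = 0.0848 mA.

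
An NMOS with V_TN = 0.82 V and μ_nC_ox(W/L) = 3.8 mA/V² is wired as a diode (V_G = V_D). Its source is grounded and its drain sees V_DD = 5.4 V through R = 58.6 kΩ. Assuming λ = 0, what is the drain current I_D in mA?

With gate tied to drain, V_GS = V_DS ≥ V_GS − V_TN, so the device is in saturation.
KCL at the drain: ½ k_n (V_GS − V_TN)² = (V_DD − V_GS)/R.
Let x = V_GS − 0.82. Then 111 x² + x − 4.58 = 0, giving x = 0.198 V (positive root), so V_GS = 1.02 V.
I_D = (V_DD − V_GS)/R = (5.4 − 1.02) / 58.6 = 0.0748 mA.

I_D = 0.0748 mA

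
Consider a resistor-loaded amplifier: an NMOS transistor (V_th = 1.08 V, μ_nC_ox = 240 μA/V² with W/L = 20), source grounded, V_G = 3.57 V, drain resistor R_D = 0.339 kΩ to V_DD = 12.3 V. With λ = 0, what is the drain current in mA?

I_D = 14.9 mA

V_GS = V_G = 3.57 V, so V_ov = 3.57 − 1.08 = 2.49 V.
k_n = μ_nC_ox · (W/L) = 4.8 mA/V².
Assume saturation: I_D = ½ k_n V_ov² = 0.5 × 4.8 × 2.49² = 14.9 mA, giving V_DS = V_DD − I_D R_D = 12.3 − 14.9 × 0.339 = 7.26 V.
V_DS = 7.26 V ≥ V_ov = 2.49 V, confirming saturation.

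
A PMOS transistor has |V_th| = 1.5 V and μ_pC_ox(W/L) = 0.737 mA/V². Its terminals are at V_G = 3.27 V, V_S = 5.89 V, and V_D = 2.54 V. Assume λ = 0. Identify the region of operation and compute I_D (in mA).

V_SG = V_S − V_G = 5.89 − 3.27 = 2.62 V; V_SD = V_S − V_D = 5.89 − 2.54 = 3.35 V.
V_ov = V_SG − |V_th| = 2.62 − 1.5 = 1.12 V.
Since V_SD = 3.35 V ≥ V_ov = 1.12 V, the device is in saturation.
I_D = ½ k_p V_ov² = 0.5 × 0.737 × 1.12² = 0.462 mA.

Saturation; I_D = 0.462 mA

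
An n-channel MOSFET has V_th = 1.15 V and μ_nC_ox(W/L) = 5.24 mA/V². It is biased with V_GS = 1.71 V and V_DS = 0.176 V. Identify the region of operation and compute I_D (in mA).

Triode; I_D = 0.435 mA

V_ov = V_GS − V_th = 1.71 − 1.15 = 0.56 V.
Since V_DS = 0.176 V < V_ov = 0.56 V, the device is in the triode region.
I_D = k_n [V_ov · V_DS − ½ V_DS²] = 5.24 × [0.56 × 0.176 − 0.5 × 0.176²] = 0.435 mA.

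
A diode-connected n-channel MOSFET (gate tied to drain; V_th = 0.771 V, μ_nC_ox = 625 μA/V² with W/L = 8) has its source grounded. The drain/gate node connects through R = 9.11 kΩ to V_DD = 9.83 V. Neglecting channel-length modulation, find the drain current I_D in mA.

I_D = 0.928 mA

With gate tied to drain, V_GS = V_DS ≥ V_GS − V_th, so the device is in saturation.
k_n = μ_nC_ox · (W/L) = 5 mA/V².
KCL at the drain: ½ k_n (V_GS − V_th)² = (V_DD − V_GS)/R.
Let x = V_GS − 0.771. Then 22.8 x² + x − 9.059 = 0, giving x = 0.609 V (positive root), so V_GS = 1.38 V.
I_D = (V_DD − V_GS)/R = (9.83 − 1.38) / 9.11 = 0.928 mA.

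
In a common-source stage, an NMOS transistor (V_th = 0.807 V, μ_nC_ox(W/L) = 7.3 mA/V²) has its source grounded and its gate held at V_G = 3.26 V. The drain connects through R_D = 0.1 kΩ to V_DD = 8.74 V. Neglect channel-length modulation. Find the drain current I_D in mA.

I_D = 22.0 mA

V_GS = V_G = 3.26 V, so V_ov = 3.26 − 0.807 = 2.45 V.
Assume saturation: I_D = ½ k_n V_ov² = 0.5 × 7.3 × 2.45² = 22 mA, giving V_DS = V_DD − I_D R_D = 8.74 − 22 × 0.1 = 6.54 V.
V_DS = 6.54 V ≥ V_ov = 2.45 V, confirming saturation.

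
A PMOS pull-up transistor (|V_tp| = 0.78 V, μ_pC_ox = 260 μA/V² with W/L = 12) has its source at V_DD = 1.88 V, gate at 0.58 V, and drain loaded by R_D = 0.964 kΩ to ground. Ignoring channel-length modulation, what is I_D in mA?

I_D = 0.422 mA

V_SG = V_DD − V_G = 1.88 − 0.58 = 1.3 V, so V_ov = 1.3 − 0.78 = 0.52 V.
k_p = μ_pC_ox · (W/L) = 3.12 mA/V².
Assume saturation: I_D = ½ k_p V_ov² = 0.5 × 3.12 × 0.52² = 0.422 mA, giving V_SD = V_DD − I_D R_D = 1.88 − 0.422 × 0.964 = 1.47 V.
V_SD = 1.47 V ≥ V_ov = 0.52 V, confirming saturation.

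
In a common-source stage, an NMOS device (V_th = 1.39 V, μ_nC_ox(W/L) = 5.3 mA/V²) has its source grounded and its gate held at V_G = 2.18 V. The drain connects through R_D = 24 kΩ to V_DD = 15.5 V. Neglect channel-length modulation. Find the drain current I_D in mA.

V_GS = V_G = 2.18 V, so V_ov = 2.18 − 1.39 = 0.79 V.
Assume saturation: I_D = ½ k_n V_ov² = 0.5 × 5.3 × 0.79² = 1.65 mA, giving V_DS = V_DD − I_D R_D = 15.5 − 1.65 × 24 = -24.2 V.
But -24.2 V < V_ov = 0.79 V, so the device is actually in triode.
In triode I_D = k_n[V_ov V_DS − ½ V_DS²] and I_D = (V_DD − V_DS)/R_D. Equating: 63.6 V_DS² − 101.5 V_DS + 15.5 = 0, giving V_DS = 0.171 V (the root below V_ov).
I_D = (15.5 − 0.171) / 24 = 0.639 mA.

I_D = 0.639 mA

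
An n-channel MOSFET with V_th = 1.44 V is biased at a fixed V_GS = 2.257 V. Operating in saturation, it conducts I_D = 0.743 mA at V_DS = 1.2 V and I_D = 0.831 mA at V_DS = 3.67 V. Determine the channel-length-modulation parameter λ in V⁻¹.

With V_GS fixed, I_D ∝ (1 + λ V_DS) in saturation, so I_D2/I_D1 = (1 + λ V_DS2)/(1 + λ V_DS1).
0.831/0.743 = 1.118 = (1 + 3.67 λ)/(1 + 1.2 λ).
Solving: λ (I_D1 V_DS2 − I_D2 V_DS1) = I_D2 − I_D1, so λ = (0.831 − 0.743) / (0.743 × 3.67 − 0.831 × 1.2) = 0.088 / 1.73 = 0.0509 V⁻¹.

λ = 0.0509 V⁻¹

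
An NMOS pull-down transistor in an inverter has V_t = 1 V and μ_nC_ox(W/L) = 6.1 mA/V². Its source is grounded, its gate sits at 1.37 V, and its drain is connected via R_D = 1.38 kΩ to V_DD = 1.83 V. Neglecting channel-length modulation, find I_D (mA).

I_D = 0.418 mA

V_GS = V_G = 1.37 V, so V_ov = 1.37 − 1 = 0.37 V.
Assume saturation: I_D = ½ k_n V_ov² = 0.5 × 6.1 × 0.37² = 0.418 mA, giving V_DS = V_DD − I_D R_D = 1.83 − 0.418 × 1.38 = 1.25 V.
V_DS = 1.25 V ≥ V_ov = 0.37 V, confirming saturation.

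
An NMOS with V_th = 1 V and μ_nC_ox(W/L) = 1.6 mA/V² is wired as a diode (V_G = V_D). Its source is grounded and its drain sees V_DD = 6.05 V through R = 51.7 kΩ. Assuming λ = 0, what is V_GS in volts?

With gate tied to drain, V_GS = V_DS ≥ V_GS − V_th, so the device is in saturation.
KCL at the drain: ½ k_n (V_GS − V_th)² = (V_DD − V_GS)/R.
Let x = V_GS − 1. Then 41.4 x² + x − 5.05 = 0, giving x = 0.338 V (positive root), so V_GS = 1.34 V.
I_D = (V_DD − V_GS)/R = (6.05 − 1.34) / 51.7 = 0.0911 mA.

V_GS = 1.34 V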